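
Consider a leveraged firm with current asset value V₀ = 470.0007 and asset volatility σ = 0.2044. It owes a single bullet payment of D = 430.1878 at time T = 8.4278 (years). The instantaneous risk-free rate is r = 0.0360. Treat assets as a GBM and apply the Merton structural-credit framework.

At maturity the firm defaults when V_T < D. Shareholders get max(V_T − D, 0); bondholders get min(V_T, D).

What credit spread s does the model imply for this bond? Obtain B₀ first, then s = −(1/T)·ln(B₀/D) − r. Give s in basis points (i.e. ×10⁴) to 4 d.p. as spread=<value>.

d₁ = [ln(V₀/D) + (r + σ²/2)T] / (σ√T)
   = [ln(470.0007/430.1878) + (0.0360 + 0.5·0.2044²)·8.4278] / (0.2044·√8.4278)
   = [0.088512 + 0.479455] / 0.593387 = 0.957162
d₂ = d₁ − σ√T = 0.957162 − 0.593387 = 0.363775
N(d₁) = 0.830757,  N(d₂) = 0.641987,  e^(−rT) = 0.738303
E₀ = V₀·N(d₁) − D·e^(−rT)·N(d₂)
   = 470.0007·0.830757 − 430.1878·0.738303·0.641987 = 186.555644
B₀ = V₀ − E₀ = 470.0007 − 186.555644 = 283.445056
spread = −(1/T)·ln(B₀/D) − r = −(1/8.4278)·ln(283.445056/430.1878) − 0.0360 = 0.01350326
in basis points: 0.01350326 × 10⁴ = 135.0326 bp

spread=135.0326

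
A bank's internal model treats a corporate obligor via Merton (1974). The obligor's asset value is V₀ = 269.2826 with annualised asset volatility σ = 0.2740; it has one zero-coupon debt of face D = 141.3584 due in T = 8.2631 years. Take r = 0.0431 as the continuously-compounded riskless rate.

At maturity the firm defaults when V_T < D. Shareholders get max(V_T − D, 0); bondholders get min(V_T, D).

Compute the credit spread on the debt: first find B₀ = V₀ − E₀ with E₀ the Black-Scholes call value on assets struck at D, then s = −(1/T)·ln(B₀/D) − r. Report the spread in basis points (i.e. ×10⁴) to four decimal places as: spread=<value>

spread=74.5023

d₁ = [ln(V₀/D) + (r + σ²/2)T] / (σ√T)
   = [ln(269.2826/141.3584) + (0.0431 + 0.5·0.2740²)·8.2631] / (0.2740·√8.2631)
   = [0.644463 + 0.666320] / 0.787630 = 1.664212
d₂ = d₁ − σ√T = 1.664212 − 0.787630 = 0.876582
N(d₁) = 0.951965,  N(d₂) = 0.809643,  e^(−rT) = 0.700375
E₀ = V₀·N(d₁) − D·e^(−rT)·N(d₂)
   = 269.2826·0.951965 − 141.3584·0.700375·0.809643 = 176.189791
B₀ = V₀ − E₀ = 269.2826 − 176.189791 = 93.092809
spread = −(1/T)·ln(B₀/D) − r = −(1/8.2631)·ln(93.092809/141.3584) − 0.0431 = 0.00745023
in basis points: 0.00745023 × 10⁴ = 74.5023 bp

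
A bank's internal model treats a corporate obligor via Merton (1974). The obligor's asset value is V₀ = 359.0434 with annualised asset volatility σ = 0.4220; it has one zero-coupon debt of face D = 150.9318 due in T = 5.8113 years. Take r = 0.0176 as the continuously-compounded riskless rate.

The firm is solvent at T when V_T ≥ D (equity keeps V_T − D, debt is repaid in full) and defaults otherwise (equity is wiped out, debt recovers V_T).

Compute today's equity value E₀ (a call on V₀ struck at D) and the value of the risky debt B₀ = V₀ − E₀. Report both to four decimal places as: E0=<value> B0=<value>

E0=241.7100 B0=117.3334

d₁ = [ln(V₀/D) + (r + σ²/2)T] / (σ√T)
   = [ln(359.0434/150.9318) + (0.0176 + 0.5·0.4220²)·5.8113] / (0.4220·√5.8113)
   = [0.866615 + 0.619729] / 1.017300 = 1.461067
d₂ = d₁ − σ√T = 1.461067 − 1.017300 = 0.443767
N(d₁) = 0.928001,  N(d₂) = 0.671395,  e^(−rT) = 0.902778
E₀ = V₀·N(d₁) − D·e^(−rT)·N(d₂)
   = 359.0434·0.928001 − 150.9318·0.902778·0.671395 = 241.710028
B₀ = V₀ − E₀ = 359.0434 − 241.710028 = 117.333372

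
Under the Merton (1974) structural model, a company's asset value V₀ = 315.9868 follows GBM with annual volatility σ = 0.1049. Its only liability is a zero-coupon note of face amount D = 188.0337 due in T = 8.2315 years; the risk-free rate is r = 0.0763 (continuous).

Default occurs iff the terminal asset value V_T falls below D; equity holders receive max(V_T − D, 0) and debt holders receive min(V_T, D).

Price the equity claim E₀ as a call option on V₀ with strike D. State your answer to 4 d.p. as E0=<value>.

E0=215.6483

d₁ = [ln(V₀/D) + (r + σ²/2)T] / (σ√T)
   = [ln(315.9868/188.0337) + (0.0763 + 0.5·0.1049²)·8.2315] / (0.1049·√8.2315)
   = [0.519079 + 0.673353] / 0.300964 = 3.962040
d₂ = d₁ − σ√T = 3.962040 − 0.300964 = 3.661075
N(d₁) = 0.999963,  N(d₂) = 0.999874,  e^(−rT) = 0.533624
E₀ = V₀·N(d₁) − D·e^(−rT)·N(d₂)
   = 315.9868·0.999963 − 188.0337·0.533624·0.999874 = 215.648329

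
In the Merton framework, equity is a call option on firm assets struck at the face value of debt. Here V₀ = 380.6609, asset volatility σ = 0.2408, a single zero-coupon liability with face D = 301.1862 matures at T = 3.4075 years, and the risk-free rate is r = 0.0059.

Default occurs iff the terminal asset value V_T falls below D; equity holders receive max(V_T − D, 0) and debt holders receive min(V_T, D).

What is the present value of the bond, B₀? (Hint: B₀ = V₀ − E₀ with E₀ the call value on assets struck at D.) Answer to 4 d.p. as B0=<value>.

B0=269.2396

d₁ = [ln(V₀/D) + (r + σ²/2)T] / (σ√T)
   = [ln(380.6609/301.1862) + (0.0059 + 0.5·0.2408²)·3.4075] / (0.2408·√3.4075)
   = [0.234180 + 0.118896] / 0.444503 = 0.794317
d₂ = d₁ − σ√T = 0.794317 − 0.444503 = 0.349814
N(d₁) = 0.786494,  N(d₂) = 0.636761,  e^(−rT) = 0.980096
E₀ = V₀·N(d₁) − D·e^(−rT)·N(d₂)
   = 380.6609·0.786494 − 301.1862·0.980096·0.636761 = 111.421273
B₀ = V₀ − E₀ = 380.6609 − 111.421273 = 269.239627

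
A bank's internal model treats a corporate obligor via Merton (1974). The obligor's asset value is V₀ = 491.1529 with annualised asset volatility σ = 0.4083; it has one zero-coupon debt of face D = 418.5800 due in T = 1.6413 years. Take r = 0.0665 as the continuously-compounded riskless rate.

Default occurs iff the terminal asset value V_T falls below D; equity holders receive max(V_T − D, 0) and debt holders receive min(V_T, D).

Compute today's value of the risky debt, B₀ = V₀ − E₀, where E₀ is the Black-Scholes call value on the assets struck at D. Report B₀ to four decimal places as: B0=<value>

d₁ = [ln(V₀/D) + (r + σ²/2)T] / (σ√T)
   = [ln(491.1529/418.5800) + (0.0665 + 0.5·0.4083²)·1.6413] / (0.4083·√1.6413)
   = [0.159887 + 0.245956] / 0.523086 = 0.775863
d₂ = d₁ − σ√T = 0.775863 − 0.523086 = 0.252777
N(d₁) = 0.781085,  N(d₂) = 0.599780,  e^(−rT) = 0.896599
E₀ = V₀·N(d₁) − D·e^(−rT)·N(d₂)
   = 491.1529·0.781085 − 418.5800·0.896599·0.599780 = 158.535835
B₀ = V₀ − E₀ = 491.1529 − 158.535835 = 332.617065

B0=332.6171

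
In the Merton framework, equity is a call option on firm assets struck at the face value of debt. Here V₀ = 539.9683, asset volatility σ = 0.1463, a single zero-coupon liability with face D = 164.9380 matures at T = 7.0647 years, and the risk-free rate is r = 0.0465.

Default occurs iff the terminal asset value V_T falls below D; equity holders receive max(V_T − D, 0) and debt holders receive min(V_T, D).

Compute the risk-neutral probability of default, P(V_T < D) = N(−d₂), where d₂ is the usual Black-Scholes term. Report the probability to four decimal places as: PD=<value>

d₁ = [ln(V₀/D) + (r + σ²/2)T] / (σ√T)
   = [ln(539.9683/164.9380) + (0.0465 + 0.5·0.1463²)·7.0647] / (0.1463·√7.0647)
   = [1.185941 + 0.404114] / 0.388858 = 4.089035
d₂ = d₁ − σ√T = 4.089035 − 0.388858 = 3.700177
risk-neutral PD = N(−d₂) = N(-3.700177) = 0.000108

PD=0.0001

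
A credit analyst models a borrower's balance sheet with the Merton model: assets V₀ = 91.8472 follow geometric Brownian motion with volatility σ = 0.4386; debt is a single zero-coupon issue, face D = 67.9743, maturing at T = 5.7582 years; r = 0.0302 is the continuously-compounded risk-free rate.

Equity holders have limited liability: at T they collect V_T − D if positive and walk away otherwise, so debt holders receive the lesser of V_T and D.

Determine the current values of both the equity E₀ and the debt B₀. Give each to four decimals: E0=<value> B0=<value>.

d₁ = [ln(V₀/D) + (r + σ²/2)T] / (σ√T)
   = [ln(91.8472/67.9743) + (0.0302 + 0.5·0.4386²)·5.7582] / (0.4386·√5.7582)
   = [0.300997 + 0.727750] / 1.052476 = 0.977454
d₂ = d₁ − σ√T = 0.977454 − 1.052476 = -0.075021
N(d₁) = 0.835828,  N(d₂) = 0.470099,  e^(−rT) = 0.840383
E₀ = V₀·N(d₁) − D·e^(−rT)·N(d₂)
   = 91.8472·0.835828 − 67.9743·0.840383·0.470099 = 49.914311
B₀ = V₀ − E₀ = 91.8472 − 49.914311 = 41.932889

E0=49.9143 B0=41.9329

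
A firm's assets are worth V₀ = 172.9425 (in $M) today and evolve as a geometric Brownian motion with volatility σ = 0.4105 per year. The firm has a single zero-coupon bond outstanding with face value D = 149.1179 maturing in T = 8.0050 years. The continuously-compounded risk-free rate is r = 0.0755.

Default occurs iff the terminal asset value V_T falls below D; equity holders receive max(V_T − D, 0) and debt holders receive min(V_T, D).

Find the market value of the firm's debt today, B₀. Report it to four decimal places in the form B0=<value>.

d₁ = [ln(V₀/D) + (r + σ²/2)T] / (σ√T)
   = [ln(172.9425/149.1179) + (0.0755 + 0.5·0.4105²)·8.0050] / (0.4105·√8.0050)
   = [0.148222 + 1.278840] / 1.161432 = 1.228709
d₂ = d₁ − σ√T = 1.228709 − 1.161432 = 0.067277
N(d₁) = 0.890409,  N(d₂) = 0.526819,  e^(−rT) = 0.546414
E₀ = V₀·N(d₁) − D·e^(−rT)·N(d₂)
   = 172.9425·0.890409 − 149.1179·0.546414·0.526819 = 111.064316
B₀ = V₀ − E₀ = 172.9425 − 111.064316 = 61.878184

B0=61.8782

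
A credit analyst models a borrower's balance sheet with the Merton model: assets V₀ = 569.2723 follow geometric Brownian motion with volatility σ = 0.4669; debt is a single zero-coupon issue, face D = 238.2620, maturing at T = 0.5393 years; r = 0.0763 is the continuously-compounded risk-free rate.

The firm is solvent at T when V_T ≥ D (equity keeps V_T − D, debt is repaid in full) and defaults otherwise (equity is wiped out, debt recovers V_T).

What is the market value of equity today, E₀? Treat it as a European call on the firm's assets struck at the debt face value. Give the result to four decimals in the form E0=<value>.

d₁ = [ln(V₀/D) + (r + σ²/2)T] / (σ√T)
   = [ln(569.2723/238.2620) + (0.0763 + 0.5·0.4669²)·0.5393] / (0.4669·√0.5393)
   = [0.870988 + 0.099931] / 0.342878 = 2.831679
d₂ = d₁ − σ√T = 2.831679 − 0.342878 = 2.488801
N(d₁) = 0.997685,  N(d₂) = 0.993591,  e^(−rT) = 0.959687
E₀ = V₀·N(d₁) − D·e^(−rT)·N(d₂)
   = 569.2723·0.997685 − 238.2620·0.959687·0.993591 = 340.762882

E0=340.7629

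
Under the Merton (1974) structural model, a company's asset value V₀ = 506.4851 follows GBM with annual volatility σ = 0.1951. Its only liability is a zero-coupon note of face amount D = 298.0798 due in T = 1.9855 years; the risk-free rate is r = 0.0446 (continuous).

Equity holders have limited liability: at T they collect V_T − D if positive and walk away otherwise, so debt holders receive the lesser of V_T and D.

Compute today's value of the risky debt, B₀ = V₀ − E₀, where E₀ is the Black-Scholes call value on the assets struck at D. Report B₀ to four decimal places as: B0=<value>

d₁ = [ln(V₀/D) + (r + σ²/2)T] / (σ√T)
   = [ln(506.4851/298.0798) + (0.0446 + 0.5·0.1951²)·1.9855] / (0.1951·√1.9855)
   = [0.530134 + 0.126341] / 0.274911 = 2.387954
d₂ = d₁ − σ√T = 2.387954 − 0.274911 = 2.113043
N(d₁) = 0.991529,  N(d₂) = 0.982701,  e^(−rT) = 0.915254
E₀ = V₀·N(d₁) − D·e^(−rT)·N(d₂)
   = 506.4851·0.991529 − 298.0798·0.915254·0.982701 = 234.095090
B₀ = V₀ − E₀ = 506.4851 − 234.095090 = 272.390010

B0=272.3900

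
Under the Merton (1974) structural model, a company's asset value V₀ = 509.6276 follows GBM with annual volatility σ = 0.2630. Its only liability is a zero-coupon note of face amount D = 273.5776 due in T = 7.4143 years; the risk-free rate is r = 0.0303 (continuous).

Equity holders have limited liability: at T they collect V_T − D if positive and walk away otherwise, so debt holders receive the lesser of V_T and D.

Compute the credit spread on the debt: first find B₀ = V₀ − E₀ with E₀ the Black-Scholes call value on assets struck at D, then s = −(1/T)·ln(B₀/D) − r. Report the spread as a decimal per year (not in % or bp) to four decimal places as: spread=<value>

spread=0.0085

d₁ = [ln(V₀/D) + (r + σ²/2)T] / (σ√T)
   = [ln(509.6276/273.5776) + (0.0303 + 0.5·0.2630²)·7.4143] / (0.2630·√7.4143)
   = [0.622095 + 0.481073] / 0.716128 = 1.540462
d₂ = d₁ − σ√T = 1.540462 − 0.716128 = 0.824333
N(d₁) = 0.938276,  N(d₂) = 0.795125,  e^(−rT) = 0.798793
E₀ = V₀·N(d₁) − D·e^(−rT)·N(d₂)
   = 509.6276·0.938276 − 273.5776·0.798793·0.795125 = 304.411218
B₀ = V₀ − E₀ = 509.6276 − 304.411218 = 205.216382
spread = −(1/T)·ln(B₀/D) − r = −(1/7.4143)·ln(205.216382/273.5776) − 0.0303 = 0.00847917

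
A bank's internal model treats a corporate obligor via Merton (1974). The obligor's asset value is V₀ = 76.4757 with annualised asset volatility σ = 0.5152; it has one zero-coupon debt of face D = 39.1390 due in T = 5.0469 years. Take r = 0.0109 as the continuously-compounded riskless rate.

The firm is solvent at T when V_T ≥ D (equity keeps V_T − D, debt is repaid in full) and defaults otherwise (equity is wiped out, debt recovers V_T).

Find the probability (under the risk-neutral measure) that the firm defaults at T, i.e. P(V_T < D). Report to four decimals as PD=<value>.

d₁ = [ln(V₀/D) + (r + σ²/2)T] / (σ√T)
   = [ln(76.4757/39.1390) + (0.0109 + 0.5·0.5152²)·5.0469] / (0.5152·√5.0469)
   = [0.669854 + 0.724813] / 1.157413 = 1.204987
d₂ = d₁ − σ√T = 1.204987 − 1.157413 = 0.047574
risk-neutral PD = N(−d₂) = N(-0.047574) = 0.481028

PD=0.4810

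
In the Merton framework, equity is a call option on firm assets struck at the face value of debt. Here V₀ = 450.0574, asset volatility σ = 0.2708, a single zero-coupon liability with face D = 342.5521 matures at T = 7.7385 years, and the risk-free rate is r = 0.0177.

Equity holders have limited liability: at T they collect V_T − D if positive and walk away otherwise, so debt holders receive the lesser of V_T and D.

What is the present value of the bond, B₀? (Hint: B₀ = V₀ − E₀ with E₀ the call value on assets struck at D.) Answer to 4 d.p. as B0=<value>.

B0=249.5874

d₁ = [ln(V₀/D) + (r + σ²/2)T] / (σ√T)
   = [ln(450.0574/342.5521) + (0.0177 + 0.5·0.2708²)·7.7385] / (0.2708·√7.7385)
   = [0.272951 + 0.420714] / 0.753316 = 0.920816
d₂ = d₁ − σ√T = 0.920816 − 0.753316 = 0.167500
N(d₁) = 0.821427,  N(d₂) = 0.566512,  e^(−rT) = 0.871995
E₀ = V₀·N(d₁) − D·e^(−rT)·N(d₂)
   = 450.0574·0.821427 − 342.5521·0.871995·0.566512 = 200.469991
B₀ = V₀ − E₀ = 450.0574 − 200.469991 = 249.587409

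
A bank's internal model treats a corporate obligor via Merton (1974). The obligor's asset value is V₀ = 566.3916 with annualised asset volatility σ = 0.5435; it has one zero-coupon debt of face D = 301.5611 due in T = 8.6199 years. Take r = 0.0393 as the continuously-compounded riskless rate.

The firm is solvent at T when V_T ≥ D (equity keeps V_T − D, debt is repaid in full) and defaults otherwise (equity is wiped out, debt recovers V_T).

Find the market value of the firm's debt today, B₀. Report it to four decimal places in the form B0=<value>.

d₁ = [ln(V₀/D) + (r + σ²/2)T] / (σ√T)
   = [ln(566.3916/301.5611) + (0.0393 + 0.5·0.5435²)·8.6199] / (0.5435·√8.6199)
   = [0.630313 + 1.611888] / 1.595698 = 1.405154
d₂ = d₁ − σ√T = 1.405154 − 1.595698 = -0.190544
N(d₁) = 0.920012,  N(d₂) = 0.424441,  e^(−rT) = 0.712652
E₀ = V₀·N(d₁) − D·e^(−rT)·N(d₂)
   = 566.3916·0.920012 − 301.5611·0.712652·0.424441 = 429.871292
B₀ = V₀ − E₀ = 566.3916 − 429.871292 = 136.520308

B0=136.5203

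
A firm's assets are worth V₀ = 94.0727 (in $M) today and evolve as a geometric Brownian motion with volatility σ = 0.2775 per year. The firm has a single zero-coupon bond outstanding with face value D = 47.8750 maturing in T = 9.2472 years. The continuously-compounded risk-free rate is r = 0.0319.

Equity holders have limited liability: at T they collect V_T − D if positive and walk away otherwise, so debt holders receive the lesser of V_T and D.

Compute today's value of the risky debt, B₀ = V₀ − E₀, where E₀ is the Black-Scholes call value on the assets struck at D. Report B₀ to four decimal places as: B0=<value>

d₁ = [ln(V₀/D) + (r + σ²/2)T] / (σ√T)
   = [ln(94.0727/47.8750) + (0.0319 + 0.5·0.2775²)·9.2472] / (0.2775·√9.2472)
   = [0.675474 + 0.651032] / 0.843856 = 1.571959
d₂ = d₁ − σ√T = 1.571959 − 0.843856 = 0.728103
N(d₁) = 0.942020,  N(d₂) = 0.766725,  e^(−rT) = 0.744542
E₀ = V₀·N(d₁) − D·e^(−rT)·N(d₂)
   = 94.0727·0.942020 − 47.8750·0.744542·0.766725 = 61.288485
B₀ = V₀ − E₀ = 94.0727 − 61.288485 = 32.784215

B0=32.7842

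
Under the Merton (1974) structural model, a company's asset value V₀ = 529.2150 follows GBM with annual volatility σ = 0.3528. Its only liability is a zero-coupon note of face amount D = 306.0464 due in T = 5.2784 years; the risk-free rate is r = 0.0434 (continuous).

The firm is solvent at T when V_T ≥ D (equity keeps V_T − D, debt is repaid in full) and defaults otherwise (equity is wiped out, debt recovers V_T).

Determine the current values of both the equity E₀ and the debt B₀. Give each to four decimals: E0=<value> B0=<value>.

d₁ = [ln(V₀/D) + (r + σ²/2)T] / (σ√T)
   = [ln(529.2150/306.0464) + (0.0434 + 0.5·0.3528²)·5.2784] / (0.3528·√5.2784)
   = [0.547658 + 0.557578] / 0.810550 = 1.363563
d₂ = d₁ − σ√T = 1.363563 − 0.810550 = 0.553014
N(d₁) = 0.913647,  N(d₂) = 0.709873,  e^(−rT) = 0.795263
E₀ = V₀·N(d₁) − D·e^(−rT)·N(d₂)
   = 529.2150·0.913647 − 306.0464·0.795263·0.709873 = 310.741871
B₀ = V₀ − E₀ = 529.2150 − 310.741871 = 218.473129

E0=310.7419 B0=218.4731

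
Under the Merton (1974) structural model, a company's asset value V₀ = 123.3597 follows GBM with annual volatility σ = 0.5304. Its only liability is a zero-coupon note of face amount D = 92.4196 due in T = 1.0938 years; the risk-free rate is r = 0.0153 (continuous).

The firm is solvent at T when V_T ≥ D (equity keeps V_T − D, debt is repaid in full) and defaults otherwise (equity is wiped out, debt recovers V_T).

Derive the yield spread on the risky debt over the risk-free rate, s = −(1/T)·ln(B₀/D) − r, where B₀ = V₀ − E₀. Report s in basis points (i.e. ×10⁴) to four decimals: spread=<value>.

spread=1123.6469

d₁ = [ln(V₀/D) + (r + σ²/2)T] / (σ√T)
   = [ln(123.3597/92.4196) + (0.0153 + 0.5·0.5304²)·1.0938] / (0.5304·√1.0938)
   = [0.288765 + 0.170591] / 0.554718 = 0.828090
d₂ = d₁ − σ√T = 0.828090 − 0.554718 = 0.273372
N(d₁) = 0.796190,  N(d₂) = 0.607716,  e^(−rT) = 0.983404
E₀ = V₀·N(d₁) − D·e^(−rT)·N(d₂)
   = 123.3597·0.796190 − 92.4196·0.983404·0.607716 = 42.985001
B₀ = V₀ − E₀ = 123.3597 − 42.985001 = 80.374699
spread = −(1/T)·ln(B₀/D) − r = −(1/1.0938)·ln(80.374699/92.4196) − 0.0153 = 0.11236469
in basis points: 0.11236469 × 10⁴ = 1123.6469 bp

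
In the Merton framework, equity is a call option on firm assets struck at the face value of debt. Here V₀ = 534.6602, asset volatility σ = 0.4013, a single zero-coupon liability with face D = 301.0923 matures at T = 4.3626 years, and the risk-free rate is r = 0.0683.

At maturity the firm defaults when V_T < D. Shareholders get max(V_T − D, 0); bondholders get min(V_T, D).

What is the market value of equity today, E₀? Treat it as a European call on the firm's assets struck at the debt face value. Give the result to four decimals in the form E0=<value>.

E0=332.2625

d₁ = [ln(V₀/D) + (r + σ²/2)T] / (σ√T)
   = [ln(534.6602/301.0923) + (0.0683 + 0.5·0.4013²)·4.3626] / (0.4013·√4.3626)
   = [0.574215 + 0.649246] / 0.838189 = 1.459648
d₂ = d₁ − σ√T = 1.459648 − 0.838189 = 0.621459
N(d₁) = 0.927807,  N(d₂) = 0.732851,  e^(−rT) = 0.742327
E₀ = V₀·N(d₁) − D·e^(−rT)·N(d₂)
   = 534.6602·0.927807 − 301.0923·0.742327·0.732851 = 332.262471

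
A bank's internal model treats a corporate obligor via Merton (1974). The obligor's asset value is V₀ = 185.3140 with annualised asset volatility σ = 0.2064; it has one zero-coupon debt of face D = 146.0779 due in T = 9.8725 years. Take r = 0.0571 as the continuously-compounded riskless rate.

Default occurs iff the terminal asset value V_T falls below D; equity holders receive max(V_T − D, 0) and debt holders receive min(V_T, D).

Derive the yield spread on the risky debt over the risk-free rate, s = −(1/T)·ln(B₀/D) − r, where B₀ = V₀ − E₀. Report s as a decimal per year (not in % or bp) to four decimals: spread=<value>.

d₁ = [ln(V₀/D) + (r + σ²/2)T] / (σ√T)
   = [ln(185.3140/146.0779) + (0.0571 + 0.5·0.2064²)·9.8725] / (0.2064·√9.8725)
   = [0.237912 + 0.774009] / 0.648520 = 1.560354
d₂ = d₁ − σ√T = 1.560354 − 0.648520 = 0.911834
N(d₁) = 0.940662,  N(d₂) = 0.819072,  e^(−rT) = 0.569088
E₀ = V₀·N(d₁) − D·e^(−rT)·N(d₂)
   = 185.3140·0.940662 − 146.0779·0.569088·0.819072 = 106.227363
B₀ = V₀ − E₀ = 185.3140 − 106.227363 = 79.086637
spread = −(1/T)·ln(B₀/D) − r = −(1/9.8725)·ln(79.086637/146.0779) − 0.0571 = 0.00505205

spread=0.0051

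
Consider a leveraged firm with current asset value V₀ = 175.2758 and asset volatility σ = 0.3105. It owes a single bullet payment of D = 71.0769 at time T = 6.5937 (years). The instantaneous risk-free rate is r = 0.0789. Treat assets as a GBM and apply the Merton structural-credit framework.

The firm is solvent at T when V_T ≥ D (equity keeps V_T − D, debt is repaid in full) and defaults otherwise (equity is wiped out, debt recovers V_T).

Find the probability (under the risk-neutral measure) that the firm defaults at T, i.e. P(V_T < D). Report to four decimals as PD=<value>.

d₁ = [ln(V₀/D) + (r + σ²/2)T] / (σ√T)
   = [ln(175.2758/71.0769) + (0.0789 + 0.5·0.3105²)·6.5937] / (0.3105·√6.5937)
   = [0.902598 + 0.838093] / 0.797308 = 2.183210
d₂ = d₁ − σ√T = 2.183210 − 0.797308 = 1.385902
risk-neutral PD = N(−d₂) = N(-1.385902) = 0.082888

PD=0.0829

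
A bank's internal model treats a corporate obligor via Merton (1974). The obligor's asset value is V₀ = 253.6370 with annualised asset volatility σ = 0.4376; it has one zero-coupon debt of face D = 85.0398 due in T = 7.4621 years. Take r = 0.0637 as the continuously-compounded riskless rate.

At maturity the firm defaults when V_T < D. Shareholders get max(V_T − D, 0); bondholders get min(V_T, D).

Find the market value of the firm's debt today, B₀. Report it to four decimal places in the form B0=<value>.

B0=47.4340

d₁ = [ln(V₀/D) + (r + σ²/2)T] / (σ√T)
   = [ln(253.6370/85.0398) + (0.0637 + 0.5·0.4376²)·7.4621] / (0.4376·√7.4621)
   = [1.092785 + 1.189809] / 1.195385 = 1.909505
d₂ = d₁ − σ√T = 1.909505 − 1.195385 = 0.714119
N(d₁) = 0.971901,  N(d₂) = 0.762423,  e^(−rT) = 0.621676
E₀ = V₀·N(d₁) − D·e^(−rT)·N(d₂)
   = 253.6370·0.971901 − 85.0398·0.621676·0.762423 = 206.202969
B₀ = V₀ − E₀ = 253.6370 − 206.202969 = 47.434031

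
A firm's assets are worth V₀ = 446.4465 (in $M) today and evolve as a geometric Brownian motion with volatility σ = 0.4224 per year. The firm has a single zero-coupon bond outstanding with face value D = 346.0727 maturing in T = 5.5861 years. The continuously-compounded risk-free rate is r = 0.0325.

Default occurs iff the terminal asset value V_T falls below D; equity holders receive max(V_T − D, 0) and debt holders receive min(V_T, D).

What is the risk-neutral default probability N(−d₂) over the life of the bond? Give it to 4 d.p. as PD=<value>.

d₁ = [ln(V₀/D) + (r + σ²/2)T] / (σ√T)
   = [ln(446.4465/346.0727) + (0.0325 + 0.5·0.4224²)·5.5861] / (0.4224·√5.5861)
   = [0.254671 + 0.679889] / 0.998340 = 0.936114
d₂ = d₁ − σ√T = 0.936114 − 0.998340 = -0.062225
risk-neutral PD = N(−d₂) = N(0.062225) = 0.524808

PD=0.5248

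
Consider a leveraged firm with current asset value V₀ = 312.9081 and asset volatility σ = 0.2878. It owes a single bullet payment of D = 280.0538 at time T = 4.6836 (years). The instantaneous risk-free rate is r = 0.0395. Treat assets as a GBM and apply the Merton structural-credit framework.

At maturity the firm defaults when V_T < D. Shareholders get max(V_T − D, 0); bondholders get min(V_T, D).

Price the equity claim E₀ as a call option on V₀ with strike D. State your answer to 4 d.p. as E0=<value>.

d₁ = [ln(V₀/D) + (r + σ²/2)T] / (σ√T)
   = [ln(312.9081/280.0538) + (0.0395 + 0.5·0.2878²)·4.6836] / (0.2878·√4.6836)
   = [0.110928 + 0.378971] / 0.622846 = 0.786548
d₂ = d₁ − σ√T = 0.786548 − 0.622846 = 0.163702
N(d₁) = 0.784227,  N(d₂) = 0.565017,  e^(−rT) = 0.831102
E₀ = V₀·N(d₁) − D·e^(−rT)·N(d₂)
   = 312.9081·0.784227 − 280.0538·0.831102·0.565017 = 113.881244

E0=113.8812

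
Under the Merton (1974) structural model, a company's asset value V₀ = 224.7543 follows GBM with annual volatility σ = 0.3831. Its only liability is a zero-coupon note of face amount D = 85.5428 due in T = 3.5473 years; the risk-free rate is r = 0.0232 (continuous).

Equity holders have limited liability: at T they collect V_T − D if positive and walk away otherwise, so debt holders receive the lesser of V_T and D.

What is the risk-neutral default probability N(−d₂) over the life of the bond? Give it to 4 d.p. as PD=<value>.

PD=0.1374

d₁ = [ln(V₀/D) + (r + σ²/2)T] / (σ√T)
   = [ln(224.7543/85.5428) + (0.0232 + 0.5·0.3831²)·3.5473] / (0.3831·√3.5473)
   = [0.965991 + 0.342608] / 0.721541 = 1.813617
d₂ = d₁ − σ√T = 1.813617 − 0.721541 = 1.092076
risk-neutral PD = N(−d₂) = N(-1.092076) = 0.137400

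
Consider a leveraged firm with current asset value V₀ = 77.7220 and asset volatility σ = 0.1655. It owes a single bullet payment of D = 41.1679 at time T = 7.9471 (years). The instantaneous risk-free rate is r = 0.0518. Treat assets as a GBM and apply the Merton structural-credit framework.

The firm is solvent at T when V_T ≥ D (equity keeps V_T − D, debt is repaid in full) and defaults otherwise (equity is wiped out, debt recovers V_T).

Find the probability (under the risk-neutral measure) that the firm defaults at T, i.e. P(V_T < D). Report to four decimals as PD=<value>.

PD=0.0222

d₁ = [ln(V₀/D) + (r + σ²/2)T] / (σ√T)
   = [ln(77.7220/41.1679) + (0.0518 + 0.5·0.1655²)·7.9471] / (0.1655·√7.9471)
   = [0.635480 + 0.520496] / 0.466554 = 2.477687
d₂ = d₁ − σ√T = 2.477687 − 0.466554 = 2.011132
risk-neutral PD = N(−d₂) = N(-2.011132) = 0.022156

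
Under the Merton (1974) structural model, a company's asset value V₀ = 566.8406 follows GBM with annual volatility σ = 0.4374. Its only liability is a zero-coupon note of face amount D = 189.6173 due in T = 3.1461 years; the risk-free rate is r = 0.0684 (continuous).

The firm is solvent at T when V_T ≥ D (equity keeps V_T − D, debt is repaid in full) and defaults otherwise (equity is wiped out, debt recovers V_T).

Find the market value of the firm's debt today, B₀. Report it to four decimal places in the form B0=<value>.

d₁ = [ln(V₀/D) + (r + σ²/2)T] / (σ√T)
   = [ln(566.8406/189.6173) + (0.0684 + 0.5·0.4374²)·3.1461] / (0.4374·√3.1461)
   = [1.095070 + 0.516147] / 0.775827 = 2.076774
d₂ = d₁ − σ√T = 2.076774 − 0.775827 = 1.300946
N(d₁) = 0.981089,  N(d₂) = 0.903362,  e^(−rT) = 0.806386
E₀ = V₀·N(d₁) − D·e^(−rT)·N(d₂)
   = 566.8406·0.981089 − 189.6173·0.806386·0.903362 = 417.992751
B₀ = V₀ − E₀ = 566.8406 − 417.992751 = 148.847849

B0=148.8478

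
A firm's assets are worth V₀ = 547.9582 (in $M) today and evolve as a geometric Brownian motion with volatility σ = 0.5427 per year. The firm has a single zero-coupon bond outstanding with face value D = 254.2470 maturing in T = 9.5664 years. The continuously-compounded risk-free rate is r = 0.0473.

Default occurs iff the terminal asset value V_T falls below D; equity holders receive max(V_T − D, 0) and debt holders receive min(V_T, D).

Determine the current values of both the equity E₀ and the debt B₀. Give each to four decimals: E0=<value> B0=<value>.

d₁ = [ln(V₀/D) + (r + σ²/2)T] / (σ√T)
   = [ln(547.9582/254.2470) + (0.0473 + 0.5·0.5427²)·9.5664] / (0.5427·√9.5664)
   = [0.767893 + 1.861255] / 1.678549 = 1.566321
d₂ = d₁ − σ√T = 1.566321 − 1.678549 = -0.112228
N(d₁) = 0.941363,  N(d₂) = 0.455321,  e^(−rT) = 0.636042
E₀ = V₀·N(d₁) − D·e^(−rT)·N(d₂)
   = 547.9582·0.941363 − 254.2470·0.636042·0.455321 = 442.196919
B₀ = V₀ − E₀ = 547.9582 − 442.196919 = 105.761281

E0=442.1969 B0=105.7613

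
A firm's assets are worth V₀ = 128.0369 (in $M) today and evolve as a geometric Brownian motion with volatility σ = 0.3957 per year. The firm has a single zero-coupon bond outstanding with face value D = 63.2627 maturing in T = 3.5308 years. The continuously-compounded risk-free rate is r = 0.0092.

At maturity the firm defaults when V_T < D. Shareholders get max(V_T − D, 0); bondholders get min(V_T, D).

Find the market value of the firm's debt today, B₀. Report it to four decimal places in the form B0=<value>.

B0=55.9078

d₁ = [ln(V₀/D) + (r + σ²/2)T] / (σ√T)
   = [ln(128.0369/63.2627) + (0.0092 + 0.5·0.3957²)·3.5308] / (0.3957·√3.5308)
   = [0.705023 + 0.308907] / 0.743537 = 1.363657
d₂ = d₁ − σ√T = 1.363657 − 0.743537 = 0.620120
N(d₁) = 0.913662,  N(d₂) = 0.732411,  e^(−rT) = 0.968039
E₀ = V₀·N(d₁) − D·e^(−rT)·N(d₂)
   = 128.0369·0.913662 − 63.2627·0.968039·0.732411 = 72.129118
B₀ = V₀ − E₀ = 128.0369 − 72.129118 = 55.907782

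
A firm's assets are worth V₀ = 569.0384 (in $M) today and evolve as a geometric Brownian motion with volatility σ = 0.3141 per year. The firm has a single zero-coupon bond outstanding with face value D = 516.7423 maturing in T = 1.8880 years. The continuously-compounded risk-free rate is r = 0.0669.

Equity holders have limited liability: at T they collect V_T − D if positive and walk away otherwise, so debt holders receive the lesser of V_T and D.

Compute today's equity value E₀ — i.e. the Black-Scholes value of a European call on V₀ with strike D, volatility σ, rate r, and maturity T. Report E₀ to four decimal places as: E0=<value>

E0=155.4879

d₁ = [ln(V₀/D) + (r + σ²/2)T] / (σ√T)
   = [ln(569.0384/516.7423) + (0.0669 + 0.5·0.3141²)·1.8880] / (0.3141·√1.8880)
   = [0.096404 + 0.219441] / 0.431588 = 0.731821
d₂ = d₁ − σ√T = 0.731821 − 0.431588 = 0.300233
N(d₁) = 0.767861,  N(d₂) = 0.618000,  e^(−rT) = 0.881344
E₀ = V₀·N(d₁) − D·e^(−rT)·N(d₂)
   = 569.0384·0.767861 − 516.7423·0.881344·0.618000 = 155.487888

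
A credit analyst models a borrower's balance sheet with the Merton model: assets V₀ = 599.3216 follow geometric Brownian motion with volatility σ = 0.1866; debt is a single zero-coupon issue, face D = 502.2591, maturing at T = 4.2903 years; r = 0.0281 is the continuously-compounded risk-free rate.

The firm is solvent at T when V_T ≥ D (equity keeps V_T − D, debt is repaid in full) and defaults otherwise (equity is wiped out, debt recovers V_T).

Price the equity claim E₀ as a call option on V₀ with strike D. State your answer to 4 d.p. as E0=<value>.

d₁ = [ln(V₀/D) + (r + σ²/2)T] / (σ√T)
   = [ln(599.3216/502.2591) + (0.0281 + 0.5·0.1866²)·4.2903] / (0.1866·√4.2903)
   = [0.176682 + 0.195251] / 0.386505 = 0.962297
d₂ = d₁ − σ√T = 0.962297 − 0.386505 = 0.575792
N(d₁) = 0.832050,  N(d₂) = 0.717622,  e^(−rT) = 0.886426
E₀ = V₀·N(d₁) − D·e^(−rT)·N(d₂)
   = 599.3216·0.832050 − 502.2591·0.886426·0.717622 = 179.168886

E0=179.1689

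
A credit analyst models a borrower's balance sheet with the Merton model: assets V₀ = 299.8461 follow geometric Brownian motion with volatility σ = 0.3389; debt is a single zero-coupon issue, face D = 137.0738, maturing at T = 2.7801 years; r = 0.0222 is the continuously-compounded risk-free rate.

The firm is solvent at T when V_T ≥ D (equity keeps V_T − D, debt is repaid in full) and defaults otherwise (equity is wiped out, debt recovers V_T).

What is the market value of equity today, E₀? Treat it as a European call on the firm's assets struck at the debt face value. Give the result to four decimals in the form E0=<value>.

E0=174.1796

d₁ = [ln(V₀/D) + (r + σ²/2)T] / (σ√T)
   = [ln(299.8461/137.0738) + (0.0222 + 0.5·0.3389²)·2.7801] / (0.3389·√2.7801)
   = [0.782750 + 0.221370] / 0.565069 = 1.776985
d₂ = d₁ − σ√T = 1.776985 − 0.565069 = 1.211916
N(d₁) = 0.962215,  N(d₂) = 0.887228,  e^(−rT) = 0.940148
E₀ = V₀·N(d₁) − D·e^(−rT)·N(d₂)
   = 299.8461·0.962215 − 137.0738·0.940148·0.887228 = 174.179612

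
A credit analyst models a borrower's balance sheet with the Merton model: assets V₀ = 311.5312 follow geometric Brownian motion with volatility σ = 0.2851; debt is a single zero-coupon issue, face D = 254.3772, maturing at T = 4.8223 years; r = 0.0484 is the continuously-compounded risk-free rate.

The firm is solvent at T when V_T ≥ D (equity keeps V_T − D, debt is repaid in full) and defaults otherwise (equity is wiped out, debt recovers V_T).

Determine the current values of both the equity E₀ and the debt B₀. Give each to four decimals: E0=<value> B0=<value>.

d₁ = [ln(V₀/D) + (r + σ²/2)T] / (σ√T)
   = [ln(311.5312/254.3772) + (0.0484 + 0.5·0.2851²)·4.8223] / (0.2851·√4.8223)
   = [0.202681 + 0.429382] / 0.626072 = 1.009570
d₂ = d₁ − σ√T = 1.009570 − 0.626072 = 0.383498
N(d₁) = 0.843649,  N(d₂) = 0.649325,  e^(−rT) = 0.791837
E₀ = V₀·N(d₁) − D·e^(−rT)·N(d₂)
   = 311.5312·0.843649 − 254.3772·0.791837·0.649325 = 132.032627
B₀ = V₀ − E₀ = 311.5312 − 132.032627 = 179.498573

E0=132.0326 B0=179.4986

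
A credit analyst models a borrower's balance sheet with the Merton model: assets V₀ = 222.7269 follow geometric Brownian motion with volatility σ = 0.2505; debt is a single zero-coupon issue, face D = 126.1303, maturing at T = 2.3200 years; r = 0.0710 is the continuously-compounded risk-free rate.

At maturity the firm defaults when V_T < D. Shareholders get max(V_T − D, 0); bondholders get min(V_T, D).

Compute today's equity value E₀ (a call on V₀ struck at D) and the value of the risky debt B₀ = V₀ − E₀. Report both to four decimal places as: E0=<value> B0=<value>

d₁ = [ln(V₀/D) + (r + σ²/2)T] / (σ√T)
   = [ln(222.7269/126.1303) + (0.0710 + 0.5·0.2505²)·2.3200] / (0.2505·√2.3200)
   = [0.568631 + 0.237510] / 0.381550 = 2.112805
d₂ = d₁ − σ√T = 2.112805 − 0.381550 = 1.731255
N(d₁) = 0.982691,  N(d₂) = 0.958297,  e^(−rT) = 0.848131
E₀ = V₀·N(d₁) − D·e^(−rT)·N(d₂)
   = 222.7269·0.982691 − 126.1303·0.848131·0.958297 = 116.357942
B₀ = V₀ − E₀ = 222.7269 − 116.357942 = 106.368958

E0=116.3579 B0=106.3690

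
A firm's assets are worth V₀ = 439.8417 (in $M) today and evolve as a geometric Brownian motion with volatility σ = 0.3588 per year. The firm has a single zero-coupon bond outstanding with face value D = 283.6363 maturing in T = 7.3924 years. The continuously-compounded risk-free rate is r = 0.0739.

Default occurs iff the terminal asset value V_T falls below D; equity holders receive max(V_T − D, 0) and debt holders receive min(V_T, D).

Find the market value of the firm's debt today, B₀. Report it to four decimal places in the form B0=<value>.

B0=144.3634

d₁ = [ln(V₀/D) + (r + σ²/2)T] / (σ√T)
   = [ln(439.8417/283.6363) + (0.0739 + 0.5·0.3588²)·7.3924] / (0.3588·√7.3924)
   = [0.438722 + 1.022138] / 0.975540 = 1.497488
d₂ = d₁ − σ√T = 1.497488 − 0.975540 = 0.521948
N(d₁) = 0.932867,  N(d₂) = 0.699147,  e^(−rT) = 0.579089
E₀ = V₀·N(d₁) − D·e^(−rT)·N(d₂)
   = 439.8417·0.932867 − 283.6363·0.579089·0.699147 = 295.478348
B₀ = V₀ − E₀ = 439.8417 − 295.478348 = 144.363352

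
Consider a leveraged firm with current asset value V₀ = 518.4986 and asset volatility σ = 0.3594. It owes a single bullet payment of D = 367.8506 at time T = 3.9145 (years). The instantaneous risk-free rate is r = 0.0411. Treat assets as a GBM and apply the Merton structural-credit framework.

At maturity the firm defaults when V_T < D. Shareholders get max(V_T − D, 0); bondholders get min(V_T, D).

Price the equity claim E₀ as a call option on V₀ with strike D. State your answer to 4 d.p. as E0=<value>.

E0=244.2203

d₁ = [ln(V₀/D) + (r + σ²/2)T] / (σ√T)
   = [ln(518.4986/367.8506) + (0.0411 + 0.5·0.3594²)·3.9145] / (0.3594·√3.9145)
   = [0.343260 + 0.413701] / 0.711076 = 1.064529
d₂ = d₁ − σ√T = 1.064529 − 0.711076 = 0.353452
N(d₁) = 0.856455,  N(d₂) = 0.638125,  e^(−rT) = 0.851389
E₀ = V₀·N(d₁) − D·e^(−rT)·N(d₂)
   = 518.4986·0.856455 − 367.8506·0.851389·0.638125 = 244.220255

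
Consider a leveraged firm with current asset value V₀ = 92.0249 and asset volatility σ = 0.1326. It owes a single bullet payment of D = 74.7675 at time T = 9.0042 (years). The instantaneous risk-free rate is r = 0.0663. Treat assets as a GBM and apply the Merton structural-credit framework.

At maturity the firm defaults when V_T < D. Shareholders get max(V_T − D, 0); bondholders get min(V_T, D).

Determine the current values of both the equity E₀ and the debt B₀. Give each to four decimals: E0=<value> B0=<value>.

d₁ = [ln(V₀/D) + (r + σ²/2)T] / (σ√T)
   = [ln(92.0249/74.7675) + (0.0663 + 0.5·0.1326²)·9.0042] / (0.1326·√9.0042)
   = [0.207676 + 0.676138] / 0.397893 = 2.221236
d₂ = d₁ − σ√T = 2.221236 − 0.397893 = 1.823343
N(d₁) = 0.986832,  N(d₂) = 0.965874,  e^(−rT) = 0.550472
E₀ = V₀·N(d₁) − D·e^(−rT)·N(d₂)
   = 92.0249·0.986832 − 74.7675·0.550472·0.965874 = 51.060245
B₀ = V₀ − E₀ = 92.0249 − 51.060245 = 40.964655

E0=51.0602 B0=40.9647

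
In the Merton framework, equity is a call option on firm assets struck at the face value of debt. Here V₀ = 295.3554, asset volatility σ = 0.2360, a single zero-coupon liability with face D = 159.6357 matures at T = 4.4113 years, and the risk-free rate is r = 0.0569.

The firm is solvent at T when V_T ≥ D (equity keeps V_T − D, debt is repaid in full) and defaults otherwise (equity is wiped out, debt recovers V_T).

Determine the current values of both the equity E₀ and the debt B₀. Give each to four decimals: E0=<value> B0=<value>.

d₁ = [ln(V₀/D) + (r + σ²/2)T] / (σ√T)
   = [ln(295.3554/159.6357) + (0.0569 + 0.5·0.2360²)·4.4113] / (0.2360·√4.4113)
   = [0.615285 + 0.373849] / 0.495673 = 1.995537
d₂ = d₁ − σ√T = 1.995537 − 0.495673 = 1.499864
N(d₁) = 0.977008,  N(d₂) = 0.933175,  e^(−rT) = 0.778020
E₀ = V₀·N(d₁) − D·e^(−rT)·N(d₂)
   = 295.3554·0.977008 − 159.6357·0.778020·0.933175 = 172.664389
B₀ = V₀ − E₀ = 295.3554 − 172.664389 = 122.691011

E0=172.6644 B0=122.6910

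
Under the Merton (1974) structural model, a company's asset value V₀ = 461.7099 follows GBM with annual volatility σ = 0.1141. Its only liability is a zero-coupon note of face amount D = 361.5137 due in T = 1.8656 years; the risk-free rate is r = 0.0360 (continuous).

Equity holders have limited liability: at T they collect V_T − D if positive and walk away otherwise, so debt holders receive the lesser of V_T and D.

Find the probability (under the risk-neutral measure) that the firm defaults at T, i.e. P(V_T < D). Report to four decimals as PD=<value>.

PD=0.0273

d₁ = [ln(V₀/D) + (r + σ²/2)T] / (σ√T)
   = [ln(461.7099/361.5137) + (0.0360 + 0.5·0.1141²)·1.8656] / (0.1141·√1.8656)
   = [0.244637 + 0.079306] / 0.155846 = 2.078609
d₂ = d₁ − σ√T = 2.078609 − 0.155846 = 1.922764
risk-neutral PD = N(−d₂) = N(-1.922764) = 0.027255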